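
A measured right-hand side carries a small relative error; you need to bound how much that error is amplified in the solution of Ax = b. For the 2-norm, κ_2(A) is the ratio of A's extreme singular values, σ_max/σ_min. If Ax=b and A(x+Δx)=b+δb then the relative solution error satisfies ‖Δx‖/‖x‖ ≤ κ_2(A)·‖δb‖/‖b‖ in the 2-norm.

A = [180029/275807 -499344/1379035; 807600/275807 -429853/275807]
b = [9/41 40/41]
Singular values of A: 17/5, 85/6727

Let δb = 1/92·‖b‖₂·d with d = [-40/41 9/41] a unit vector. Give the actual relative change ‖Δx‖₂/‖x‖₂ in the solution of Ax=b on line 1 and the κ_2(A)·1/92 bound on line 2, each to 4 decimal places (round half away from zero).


largest singular value 17/5, smallest 85/6727
κ_2(A) = (17/5) / (85/6727) = 269.0800
κ_2(A)·‖δb‖/‖b‖ = 2.9248
solve Ax = b  →  x = [0.2595 -0.1384]
‖b‖ = 1.0000, ‖x‖ = 0.2941
Δx = A⁻¹·δb where δb = 1/92·1.0000·d; ‖Δx‖ = 0.8602
realised ‖Δx‖/‖x‖ = 2.9248
realised/bound = 1 exactly: the bound is attained for this b and d

2.9248
2.9248


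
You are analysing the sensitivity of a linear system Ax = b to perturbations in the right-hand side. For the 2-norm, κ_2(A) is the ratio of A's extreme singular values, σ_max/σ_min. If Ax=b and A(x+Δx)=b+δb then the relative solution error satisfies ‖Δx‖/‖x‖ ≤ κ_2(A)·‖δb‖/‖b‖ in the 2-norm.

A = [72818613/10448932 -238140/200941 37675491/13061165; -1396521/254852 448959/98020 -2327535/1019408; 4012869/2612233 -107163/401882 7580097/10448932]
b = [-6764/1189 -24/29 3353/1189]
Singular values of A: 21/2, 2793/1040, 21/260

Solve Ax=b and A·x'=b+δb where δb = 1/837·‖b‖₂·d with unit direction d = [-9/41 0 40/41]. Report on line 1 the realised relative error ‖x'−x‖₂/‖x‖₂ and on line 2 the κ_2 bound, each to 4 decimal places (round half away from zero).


largest singular value 21/2, smallest 21/260
κ_2(A) = (21/2) / (21/260) = 130.0000
perturbation bound = 130.0000·1/837 = 0.1553
solve Ax = b  →  x = [-19.8199 -1.2650 45.3925]
‖b‖ = 6.4031, ‖x‖ = 49.5470
δb = ε·‖b‖·d = [-0.0017 0.0000 0.0075]; solving A·Δx = δb gives ‖Δx‖ = 0.0947
relative error = 0.0019
realised/bound (from unrounded values) ≈ 0.0123

0.0019
0.1553


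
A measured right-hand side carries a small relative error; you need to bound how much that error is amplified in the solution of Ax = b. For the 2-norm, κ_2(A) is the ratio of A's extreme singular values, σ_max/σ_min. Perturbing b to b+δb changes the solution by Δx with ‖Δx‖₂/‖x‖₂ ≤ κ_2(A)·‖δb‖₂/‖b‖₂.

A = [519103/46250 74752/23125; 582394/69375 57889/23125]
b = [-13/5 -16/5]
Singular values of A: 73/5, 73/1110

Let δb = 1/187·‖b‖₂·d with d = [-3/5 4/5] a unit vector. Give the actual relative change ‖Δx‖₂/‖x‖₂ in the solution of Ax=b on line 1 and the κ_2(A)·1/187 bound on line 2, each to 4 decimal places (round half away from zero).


0.0220
1.1872

largest singular value 73/5, smallest 73/1110
condition number: (73/5) ÷ (73/1110) = 222.0000
perturbation bound = 222.0000·1/187 = 1.1872
solve Ax = b  →  x = [3.9945 -14.6740]
2-norm of b is 4.1231; of x, 15.2079
with δb = [-0.0132 0.0176], A·Δx = δb → ‖Δx‖ = 0.3353
dividing the unrounded norms, ‖Δx‖/‖x‖ = 0.0220
realised/bound (from unrounded values) ≈ 0.0186


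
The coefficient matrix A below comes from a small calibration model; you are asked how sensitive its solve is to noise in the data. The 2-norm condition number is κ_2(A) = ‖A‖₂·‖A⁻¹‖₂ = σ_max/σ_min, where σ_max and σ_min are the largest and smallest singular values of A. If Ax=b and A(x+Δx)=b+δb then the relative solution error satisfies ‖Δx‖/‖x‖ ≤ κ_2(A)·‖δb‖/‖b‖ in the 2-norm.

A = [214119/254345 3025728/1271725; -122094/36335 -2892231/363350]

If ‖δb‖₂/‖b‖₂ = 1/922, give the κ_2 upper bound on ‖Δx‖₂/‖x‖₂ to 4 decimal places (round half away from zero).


M = AᵀA = [31051489725/2587655161 74395240965/2587655161; 74395240965/2587655161 714408203889/10350620644]. tr(M)=4962213981/61246276, det(M)=102515625/61246276
char-poly roots: 81 and 1265625/61246276
σ_max=√81=9, σ_min=√(1265625/61246276)=(1125/7826) → κ = 62.6080
κ_2(A)·‖δb‖/‖b‖ = 0.0679

0.0679


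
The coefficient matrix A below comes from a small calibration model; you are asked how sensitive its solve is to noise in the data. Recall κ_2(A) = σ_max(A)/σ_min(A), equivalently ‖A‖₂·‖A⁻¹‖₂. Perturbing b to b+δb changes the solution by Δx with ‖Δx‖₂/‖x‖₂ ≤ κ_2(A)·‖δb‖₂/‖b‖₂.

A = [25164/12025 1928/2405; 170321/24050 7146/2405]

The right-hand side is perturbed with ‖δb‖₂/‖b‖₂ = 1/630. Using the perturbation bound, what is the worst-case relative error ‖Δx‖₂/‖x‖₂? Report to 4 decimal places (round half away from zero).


AᵀA = [50467441/925444 5256585/231361; 5256585/231361 2191300/231361]; tr = 350489/5476, det = 400/1369
λ_max, λ_min = (350489/5476 ± √122807492721/29986576)/2 = 64, 25/5476
κ_2(A) = √(λ_max/λ_min) = √(64 / (25/5476)) = 118.4000
bound on ‖Δx‖/‖x‖: κ·ε = 118.4000·1/630 = 0.1879

0.1879


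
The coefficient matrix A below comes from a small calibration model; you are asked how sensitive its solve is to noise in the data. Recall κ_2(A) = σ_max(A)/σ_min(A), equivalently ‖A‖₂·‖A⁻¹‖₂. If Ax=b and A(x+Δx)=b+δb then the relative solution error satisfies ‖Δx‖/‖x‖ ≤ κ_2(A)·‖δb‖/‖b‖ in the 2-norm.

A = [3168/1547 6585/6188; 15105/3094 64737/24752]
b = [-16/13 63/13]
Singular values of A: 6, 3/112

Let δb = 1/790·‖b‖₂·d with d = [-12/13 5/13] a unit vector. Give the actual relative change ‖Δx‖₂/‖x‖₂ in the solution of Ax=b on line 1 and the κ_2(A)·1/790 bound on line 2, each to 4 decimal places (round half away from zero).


from the listed singular values, σ₁ = 6, σ_n = 3/112
κ = σ_max/σ_min = 6/(3/112) = 224.0000
worst-case relative error ≤ 224.0000 × 1/790 = 0.2835
solve Ax = b  →  x = [-52.1176 99.1373]
‖b‖₂ = 5.0000 and ‖x‖₂ = 112.0020
Δx = A⁻¹·δb where δb = 1/790·5.0000·d; ‖Δx‖ = 0.2363
dividing the unrounded norms, ‖Δx‖/‖x‖ = 0.0021
so the bound overstates the realised error by a factor of ≈ 134.4024 (computed from the unrounded values)

0.0021
0.2835


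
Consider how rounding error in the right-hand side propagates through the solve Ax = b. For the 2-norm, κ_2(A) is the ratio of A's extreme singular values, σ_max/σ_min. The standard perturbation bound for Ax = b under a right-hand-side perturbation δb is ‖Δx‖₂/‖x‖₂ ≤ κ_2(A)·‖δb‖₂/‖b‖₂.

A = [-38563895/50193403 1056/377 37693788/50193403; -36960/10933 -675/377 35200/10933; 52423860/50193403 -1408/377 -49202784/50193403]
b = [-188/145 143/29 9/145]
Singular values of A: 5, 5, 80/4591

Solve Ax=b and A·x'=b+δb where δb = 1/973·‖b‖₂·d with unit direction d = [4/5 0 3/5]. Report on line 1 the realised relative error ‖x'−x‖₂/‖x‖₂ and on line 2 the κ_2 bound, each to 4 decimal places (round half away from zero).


from the listed singular values, σ₁ = 5, σ_n = 80/4591
κ_2(A) = 5 / (80/4591) = 286.9375
worst-case relative error ≤ 286.9375 × 1/973 = 0.2949
solve Ax = b  →  x = [-40.2015 -0.5077 -40.9623]
‖b‖ = 5.0990, ‖x‖ = 57.3962
with δb = [0.0042 0.0000 0.0031], A·Δx = δb → ‖Δx‖ = 0.3007
dividing the unrounded norms, ‖Δx‖/‖x‖ = 0.0052
tightness: 0.0052 against a bound of 0.2949 (unrounded ratio ≈ 0.0178)

0.0052
0.2949


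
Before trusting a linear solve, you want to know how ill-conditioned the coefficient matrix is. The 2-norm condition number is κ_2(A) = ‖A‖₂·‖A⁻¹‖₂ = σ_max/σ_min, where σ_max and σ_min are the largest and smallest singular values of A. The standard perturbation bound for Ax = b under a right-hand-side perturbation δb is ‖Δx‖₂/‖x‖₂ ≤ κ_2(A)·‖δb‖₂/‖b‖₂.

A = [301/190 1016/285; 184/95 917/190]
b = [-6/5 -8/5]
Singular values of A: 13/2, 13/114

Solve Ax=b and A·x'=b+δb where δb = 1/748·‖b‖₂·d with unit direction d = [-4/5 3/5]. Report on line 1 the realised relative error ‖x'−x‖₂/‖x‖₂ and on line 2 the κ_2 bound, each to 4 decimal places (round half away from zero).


0.0762
0.0762

from the listed singular values, σ₁ = 13/2, σ_n = 13/114
κ = σ_max/σ_min = (13/2)/(13/114) = 57.0000
bound on ‖Δx‖/‖x‖: κ·ε = 57.0000·1/748 = 0.0762
solve Ax = b  →  x = [-0.1183 -0.2840]
‖b‖ = 2.0000, ‖x‖ = 0.3077
with δb = [-0.0021 0.0016], A·Δx = δb → ‖Δx‖ = 0.0234
dividing the unrounded norms, ‖Δx‖/‖x‖ = 0.0762
so the bound is sharp here: realised error equals the bound


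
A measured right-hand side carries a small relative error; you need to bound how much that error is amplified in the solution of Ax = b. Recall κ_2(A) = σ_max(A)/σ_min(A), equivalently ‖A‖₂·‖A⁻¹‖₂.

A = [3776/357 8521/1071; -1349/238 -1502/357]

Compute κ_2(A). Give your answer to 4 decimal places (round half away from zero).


AᵀA = [254017/1764 142883/1323; 142883/1323 321493/3969]; tr = 3572125/15876, det = 625/1764
λ_max, λ_min = (3572125/15876 ± √12759719805625/252047376)/2 = 225, 25/15876
so κ_2 = √(225 / (25/15876)) = 378.0000

378.0000


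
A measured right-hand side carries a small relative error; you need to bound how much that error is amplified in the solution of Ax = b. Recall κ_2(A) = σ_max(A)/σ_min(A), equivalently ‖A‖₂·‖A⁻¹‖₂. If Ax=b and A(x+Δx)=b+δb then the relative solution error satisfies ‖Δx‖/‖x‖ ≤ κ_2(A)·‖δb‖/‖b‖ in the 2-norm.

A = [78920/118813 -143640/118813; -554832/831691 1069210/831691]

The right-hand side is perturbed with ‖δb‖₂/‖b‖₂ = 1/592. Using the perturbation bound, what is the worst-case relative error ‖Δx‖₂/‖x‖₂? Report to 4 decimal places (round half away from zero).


M = AᵀA = [728928064/822485041 -1365873120/822485041; -1365873120/822485041 2561474500/822485041]. tr(M)=11385476/2845969, det(M)=6400/2845969
eigenvalues of AᵀA: λ = (tr ± √(tr²−4·det))/2 = 4, 1600/2845969
κ = σ_max/σ_min = 2/(40/1687) = 84.3500
bound on ‖Δx‖/‖x‖: κ·ε = 84.3500·1/592 = 0.1425

0.1425


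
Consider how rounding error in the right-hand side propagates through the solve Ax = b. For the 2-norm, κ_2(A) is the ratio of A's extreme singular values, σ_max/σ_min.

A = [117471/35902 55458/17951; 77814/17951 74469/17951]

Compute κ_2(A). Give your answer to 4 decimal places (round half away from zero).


309.5000

AᵀA = [38019510225/1288953604 9052084125/322238401; 9052084125/322238401 8621221725/322238401]; tr = 86212125/1532644, det = 50625/1532644
λ_max, λ_min = (86212125/1532644 ± √7432220136605625/2348997630736)/2 = 225/4, 225/383161
σ_max=√(225/4)=(15/2), σ_min=√(225/383161)=(15/619) → κ = 309.5000


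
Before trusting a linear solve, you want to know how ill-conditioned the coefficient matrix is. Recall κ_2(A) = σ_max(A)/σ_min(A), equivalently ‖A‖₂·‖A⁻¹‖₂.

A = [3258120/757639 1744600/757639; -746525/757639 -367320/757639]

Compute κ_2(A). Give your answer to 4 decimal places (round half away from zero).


form AᵀA = [6646428025/341473441 3544515000/341473441; 3544515000/341473441 1890870400/341473441] with trace 29540825/1181569 and determinant 40000/1181569
eigenvalues of AᵀA: λ = (tr ± √(tr²−4·det))/2 = 25, 1600/1181569
κ = σ_max/σ_min = 5/(40/1087) = 135.8750

135.8750


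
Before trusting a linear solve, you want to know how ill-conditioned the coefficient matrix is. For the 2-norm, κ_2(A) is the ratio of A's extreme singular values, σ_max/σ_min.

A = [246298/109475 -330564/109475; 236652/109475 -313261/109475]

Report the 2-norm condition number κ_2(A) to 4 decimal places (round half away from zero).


form AᵀA = [138723988/14250625 -184959684/14250625; -184959684/14250625 246617137/14250625] with trace 3082729/114005 and determinant 114244/14250625
λ_max, λ_min = (3082729/114005 ± √237570032676249/324928500625)/2 = 676/25, 169/570025
so κ_2 = √((676/25) / (169/570025)) = 302.0000

302.0000


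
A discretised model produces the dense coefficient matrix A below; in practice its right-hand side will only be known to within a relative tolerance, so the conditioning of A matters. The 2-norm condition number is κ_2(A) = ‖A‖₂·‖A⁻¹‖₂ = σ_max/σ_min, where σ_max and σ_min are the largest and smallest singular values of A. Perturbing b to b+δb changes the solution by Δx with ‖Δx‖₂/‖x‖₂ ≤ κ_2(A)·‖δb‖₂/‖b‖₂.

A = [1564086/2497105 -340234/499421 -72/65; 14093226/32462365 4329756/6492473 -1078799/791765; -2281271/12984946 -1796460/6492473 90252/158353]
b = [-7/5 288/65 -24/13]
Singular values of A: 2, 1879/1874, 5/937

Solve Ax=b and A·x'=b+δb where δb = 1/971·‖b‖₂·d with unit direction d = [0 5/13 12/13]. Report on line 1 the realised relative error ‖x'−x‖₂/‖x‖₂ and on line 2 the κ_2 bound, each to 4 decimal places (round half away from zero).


from the listed singular values, σ₁ = 2, σ_n = 5/937
κ = σ_max/σ_min = 2/(5/937) = 374.8000
perturbation bound = 374.8000·1/971 = 0.3860
solve Ax = b  →  x = [-0.3129 4.0187 -1.3846]
‖b‖₂ = 5.0000 and ‖x‖₂ = 4.2620
δb = ε·‖b‖·d = [0.0000 0.0020 0.0048]; solving A·Δx = δb gives ‖Δx‖ = 0.9650
realised ‖Δx‖/‖x‖ = 0.2264
tightness: 0.2264 against a bound of 0.3860 (unrounded ratio ≈ 0.5866)

0.2264
0.3860


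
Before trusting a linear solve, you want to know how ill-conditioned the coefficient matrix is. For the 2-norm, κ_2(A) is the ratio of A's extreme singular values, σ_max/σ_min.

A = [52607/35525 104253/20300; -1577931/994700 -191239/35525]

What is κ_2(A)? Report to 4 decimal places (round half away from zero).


form AᵀA = [5540527297/1176490000 169589592/10504375; 169589592/10504375 1329040897/24010000] with trace 56530825/941192 and determinant 923521/30118144
solving λ² − 56530825/941192·λ + 923521/30118144 = 0 gives λ = 961/16, 961/1882384
κ = σ_max/σ_min = (31/4)/(31/1372) = 343.0000

343.0000


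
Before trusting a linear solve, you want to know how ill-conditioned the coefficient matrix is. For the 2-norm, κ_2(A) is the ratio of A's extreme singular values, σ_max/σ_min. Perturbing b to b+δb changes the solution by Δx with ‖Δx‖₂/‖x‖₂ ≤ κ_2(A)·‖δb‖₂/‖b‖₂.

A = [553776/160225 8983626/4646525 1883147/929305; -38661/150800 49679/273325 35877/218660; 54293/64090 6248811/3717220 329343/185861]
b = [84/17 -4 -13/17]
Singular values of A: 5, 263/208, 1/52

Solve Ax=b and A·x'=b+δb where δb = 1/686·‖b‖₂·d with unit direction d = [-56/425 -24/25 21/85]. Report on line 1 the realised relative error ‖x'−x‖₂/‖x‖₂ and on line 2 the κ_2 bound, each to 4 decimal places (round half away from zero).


0.0031
0.3790

σ_max = 5, σ_min = 1/52
condition number: 5 ÷ (1/52) = 260.0000
κ_2(A)·‖δb‖/‖b‖ = 0.3790
solve Ax = b  →  x = [2.8425 -114.0706 106.4258]
2-norm of b is 6.4031; of x, 156.0341
re-solving with b+δb shifts x by Δx of norm 0.4854
dividing the unrounded norms, ‖Δx‖/‖x‖ = 0.0031
tightness: 0.0031 against a bound of 0.3790 (unrounded ratio ≈ 0.0082)


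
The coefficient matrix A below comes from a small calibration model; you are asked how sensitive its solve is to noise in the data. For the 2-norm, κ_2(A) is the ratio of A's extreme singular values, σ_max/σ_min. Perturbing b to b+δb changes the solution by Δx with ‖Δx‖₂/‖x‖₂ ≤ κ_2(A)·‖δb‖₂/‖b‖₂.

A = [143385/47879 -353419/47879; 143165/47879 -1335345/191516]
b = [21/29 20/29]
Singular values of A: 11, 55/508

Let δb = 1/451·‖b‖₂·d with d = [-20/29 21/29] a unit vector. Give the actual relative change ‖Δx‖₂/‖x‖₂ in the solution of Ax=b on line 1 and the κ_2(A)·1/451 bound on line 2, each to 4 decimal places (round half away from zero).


σ_max = 11, σ_min = 55/508
κ_2(A) = 11 / (55/508) = 101.6000
perturbation bound = 101.6000·1/451 = 0.2253
solve Ax = b  →  x = [0.0350 -0.0839]
‖b‖ = 1.0000, ‖x‖ = 0.0909
Δx = A⁻¹·δb where δb = 1/451·1.0000·d; ‖Δx‖ = 0.0205
realised ‖Δx‖/‖x‖ = 0.2253
realised/bound = 1 exactly: the bound is attained for this b and d

0.2253
0.2253


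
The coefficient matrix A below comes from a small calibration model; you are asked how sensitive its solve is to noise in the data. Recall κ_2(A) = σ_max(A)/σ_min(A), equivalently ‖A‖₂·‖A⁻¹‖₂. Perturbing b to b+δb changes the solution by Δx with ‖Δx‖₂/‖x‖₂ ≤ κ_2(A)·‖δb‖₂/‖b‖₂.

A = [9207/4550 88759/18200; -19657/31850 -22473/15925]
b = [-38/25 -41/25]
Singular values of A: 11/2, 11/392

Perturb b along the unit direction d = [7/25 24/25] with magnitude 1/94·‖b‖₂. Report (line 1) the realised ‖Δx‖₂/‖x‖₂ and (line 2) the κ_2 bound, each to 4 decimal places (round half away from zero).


0.0119
2.0851

largest singular value 11/2, smallest 11/392
κ_2(A) = (11/2) / (11/392) = 196.0000
bound on ‖Δx‖/‖x‖: κ·ε = 196.0000·1/94 = 2.0851
solve Ax = b  →  x = [65.7203 -27.5804]
‖b‖₂ = 2.2361 and ‖x‖₂ = 71.2730
with δb = [0.0067 0.0228], A·Δx = δb → ‖Δx‖ = 0.8477
realised ‖Δx‖/‖x‖ = 0.0119
realised/bound (from unrounded values) ≈ 0.0057


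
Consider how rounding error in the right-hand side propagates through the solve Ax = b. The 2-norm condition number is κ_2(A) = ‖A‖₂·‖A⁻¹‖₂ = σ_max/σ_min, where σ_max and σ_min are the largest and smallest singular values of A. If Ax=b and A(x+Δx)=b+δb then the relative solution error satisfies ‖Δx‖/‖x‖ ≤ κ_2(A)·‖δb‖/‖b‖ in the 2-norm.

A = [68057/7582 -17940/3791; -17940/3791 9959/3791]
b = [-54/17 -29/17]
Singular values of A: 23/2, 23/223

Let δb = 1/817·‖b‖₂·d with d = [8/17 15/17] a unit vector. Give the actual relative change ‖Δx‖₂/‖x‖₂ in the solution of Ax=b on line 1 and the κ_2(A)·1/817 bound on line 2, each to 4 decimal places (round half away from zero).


0.0015
0.1365

σ_max = 23/2, σ_min = 23/223
κ = σ_max/σ_min = (23/2)/(23/223) = 111.5000
worst-case relative error ≤ 111.5000 × 1/817 = 0.1365
solve Ax = b  →  x = [-13.8414 -25.5831]
‖b‖ = 3.6056, ‖x‖ = 29.0875
Δx = A⁻¹·δb where δb = 1/817·3.6056·d; ‖Δx‖ = 0.0428
dividing the unrounded norms, ‖Δx‖/‖x‖ = 0.0015
tightness: 0.0015 against a bound of 0.1365 (unrounded ratio ≈ 0.0108)


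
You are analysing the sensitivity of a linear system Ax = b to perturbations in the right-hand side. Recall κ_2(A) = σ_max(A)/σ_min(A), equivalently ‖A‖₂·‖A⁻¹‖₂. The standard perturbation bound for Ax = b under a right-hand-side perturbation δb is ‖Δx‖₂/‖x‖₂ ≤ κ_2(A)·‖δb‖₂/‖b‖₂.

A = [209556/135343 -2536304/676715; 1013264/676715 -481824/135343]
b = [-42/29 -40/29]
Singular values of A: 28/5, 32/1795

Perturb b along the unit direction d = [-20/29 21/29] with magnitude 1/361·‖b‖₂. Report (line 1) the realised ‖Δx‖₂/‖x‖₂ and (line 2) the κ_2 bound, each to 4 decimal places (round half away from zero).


0.8702
0.8702

σ_max = 28/5, σ_min = 32/1795
κ = σ_max/σ_min = (28/5)/(32/1795) = 314.1250
perturbation bound = 314.1250·1/361 = 0.8702
solve Ax = b  →  x = [-0.1374 0.3297]
‖b‖₂ = 2.0000 and ‖x‖₂ = 0.3571
re-solving with b+δb shifts x by Δx of norm 0.3108
relative error = 0.8702
realised/bound = 1 exactly: the bound is attained for this b and d


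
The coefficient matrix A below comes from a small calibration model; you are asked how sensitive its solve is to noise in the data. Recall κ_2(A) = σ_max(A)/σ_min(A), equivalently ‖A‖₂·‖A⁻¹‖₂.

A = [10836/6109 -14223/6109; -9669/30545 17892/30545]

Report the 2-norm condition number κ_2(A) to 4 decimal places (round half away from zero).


29.8000

form AᵀA = [1801881/555025 -2395008/555025; -2395008/555025 3198969/555025] with trace 200034/22201 and determinant 2025/22201
char-poly roots: 9 and 225/22201
σ_max=√9=3, σ_min=√(225/22201)=(15/149) → κ = 29.8000


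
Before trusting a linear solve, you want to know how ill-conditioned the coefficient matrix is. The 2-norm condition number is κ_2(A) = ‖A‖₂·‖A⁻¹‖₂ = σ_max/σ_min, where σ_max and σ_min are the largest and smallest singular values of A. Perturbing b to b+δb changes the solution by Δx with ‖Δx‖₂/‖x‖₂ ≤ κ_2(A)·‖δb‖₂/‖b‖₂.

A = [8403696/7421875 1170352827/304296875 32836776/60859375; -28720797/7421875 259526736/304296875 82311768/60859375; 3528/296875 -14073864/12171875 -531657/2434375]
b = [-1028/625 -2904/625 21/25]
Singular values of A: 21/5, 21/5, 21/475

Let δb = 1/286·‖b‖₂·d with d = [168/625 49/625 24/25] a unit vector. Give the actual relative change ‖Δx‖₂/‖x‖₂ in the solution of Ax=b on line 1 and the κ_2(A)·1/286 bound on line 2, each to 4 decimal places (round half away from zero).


σ_max = 21/5, σ_min = 21/475
κ_2(A) = (21/5) / (21/475) = 95.0000
perturbation bound = 95.0000·1/286 = 0.3322
solve Ax = b  →  x = [0.9143 -0.6383 -0.4170]
‖b‖ = 5.0000, ‖x‖ = 1.1905
re-solving with b+δb shifts x by Δx of norm 0.3954
dividing the unrounded norms, ‖Δx‖/‖x‖ = 0.3322
tightness: 0.3322 against a bound of 0.3322; the bound is attained (ratio 1)

0.3322
0.3322


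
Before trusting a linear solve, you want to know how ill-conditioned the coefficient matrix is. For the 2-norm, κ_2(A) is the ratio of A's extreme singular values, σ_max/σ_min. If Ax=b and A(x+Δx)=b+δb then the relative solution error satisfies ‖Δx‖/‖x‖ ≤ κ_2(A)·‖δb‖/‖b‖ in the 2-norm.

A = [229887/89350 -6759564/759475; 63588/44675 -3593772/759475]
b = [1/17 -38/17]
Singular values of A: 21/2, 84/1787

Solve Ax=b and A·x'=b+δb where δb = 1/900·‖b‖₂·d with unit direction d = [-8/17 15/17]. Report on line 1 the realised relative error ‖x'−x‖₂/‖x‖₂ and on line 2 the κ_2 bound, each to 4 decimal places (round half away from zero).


0.0012
0.2482

largest singular value 21/2, smallest 84/1787
condition number: (21/2) ÷ (84/1787) = 223.3750
perturbation bound = 223.3750·1/900 = 0.2482
solve Ax = b  →  x = [-40.8724 -11.8219]
2-norm of b is 2.2361; of x, 42.5477
with δb = [-0.0012 0.0022], A·Δx = δb → ‖Δx‖ = 0.0529
relative error = 0.0012
so the bound overstates the realised error by a factor of ≈ 199.7932 (computed from the unrounded values)


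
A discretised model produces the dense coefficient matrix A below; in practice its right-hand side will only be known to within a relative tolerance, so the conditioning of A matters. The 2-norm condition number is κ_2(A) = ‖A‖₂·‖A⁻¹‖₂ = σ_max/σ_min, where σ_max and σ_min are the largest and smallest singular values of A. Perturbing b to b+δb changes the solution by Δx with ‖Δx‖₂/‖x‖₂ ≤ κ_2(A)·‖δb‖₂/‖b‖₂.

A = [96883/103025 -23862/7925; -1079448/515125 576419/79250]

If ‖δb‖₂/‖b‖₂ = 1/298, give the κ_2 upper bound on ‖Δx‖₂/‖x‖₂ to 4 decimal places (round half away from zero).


AᵀA = [8283230041/1570140625 -28377132462/1570140625; -28377132462/1570140625 389198367961/6280562500]; tr = 675730061/10048900, det = 2825761/10048900
eigenvalues of AᵀA: λ = (tr ± √(tr²−4·det))/2 = 1681/25, 1681/401956
κ_2(A) = √(λ_max/λ_min) = √((1681/25) / (1681/401956)) = 126.8000
perturbation bound = 126.8000·1/298 = 0.4255

0.4255


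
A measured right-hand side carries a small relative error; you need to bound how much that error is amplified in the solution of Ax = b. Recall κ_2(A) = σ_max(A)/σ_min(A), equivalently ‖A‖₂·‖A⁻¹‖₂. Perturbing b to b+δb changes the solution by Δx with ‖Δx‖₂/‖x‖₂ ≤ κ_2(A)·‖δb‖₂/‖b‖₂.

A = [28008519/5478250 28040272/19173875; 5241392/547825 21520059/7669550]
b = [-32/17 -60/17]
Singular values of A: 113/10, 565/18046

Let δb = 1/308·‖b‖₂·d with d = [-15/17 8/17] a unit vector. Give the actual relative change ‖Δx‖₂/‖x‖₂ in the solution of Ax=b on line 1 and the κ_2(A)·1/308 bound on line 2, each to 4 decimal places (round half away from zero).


1.1718
1.1718

from the listed singular values, σ₁ = 113/10, σ_n = 565/18046
κ_2(A) = (113/10) / (565/18046) = 360.9200
κ_2(A)·‖δb‖/‖b‖ = 1.1718
solve Ax = b  →  x = [-0.3398 -0.0991]
‖b‖ = 4.0000, ‖x‖ = 0.3540
re-solving with b+δb shifts x by Δx of norm 0.4148
dividing the unrounded norms, ‖Δx‖/‖x‖ = 1.1718
so the bound is sharp here: realised error equals the bound


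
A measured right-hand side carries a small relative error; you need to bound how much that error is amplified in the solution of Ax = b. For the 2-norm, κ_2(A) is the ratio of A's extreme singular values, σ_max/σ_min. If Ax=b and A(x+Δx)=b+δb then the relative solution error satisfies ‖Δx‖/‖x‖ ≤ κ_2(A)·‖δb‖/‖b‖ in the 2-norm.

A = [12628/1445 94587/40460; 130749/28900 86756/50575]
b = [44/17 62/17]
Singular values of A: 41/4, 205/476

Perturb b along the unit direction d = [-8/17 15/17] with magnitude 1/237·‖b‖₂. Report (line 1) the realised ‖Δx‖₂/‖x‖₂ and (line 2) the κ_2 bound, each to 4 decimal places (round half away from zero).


0.0094
0.1004

from the listed singular values, σ₁ = 41/4, σ_n = 205/476
κ_2(A) = (41/4) / (205/476) = 23.8000
worst-case relative error ≤ 23.8000 × 1/237 = 0.1004
solve Ax = b  →  x = [-0.9257 4.5674]
‖b‖ = 4.4721, ‖x‖ = 4.6603
Δx = A⁻¹·δb where δb = 1/237·4.4721·d; ‖Δx‖ = 0.0438
realised ‖Δx‖/‖x‖ = 0.0094
so the bound overstates the realised error by a factor of ≈ 10.6812 (computed from the unrounded values)


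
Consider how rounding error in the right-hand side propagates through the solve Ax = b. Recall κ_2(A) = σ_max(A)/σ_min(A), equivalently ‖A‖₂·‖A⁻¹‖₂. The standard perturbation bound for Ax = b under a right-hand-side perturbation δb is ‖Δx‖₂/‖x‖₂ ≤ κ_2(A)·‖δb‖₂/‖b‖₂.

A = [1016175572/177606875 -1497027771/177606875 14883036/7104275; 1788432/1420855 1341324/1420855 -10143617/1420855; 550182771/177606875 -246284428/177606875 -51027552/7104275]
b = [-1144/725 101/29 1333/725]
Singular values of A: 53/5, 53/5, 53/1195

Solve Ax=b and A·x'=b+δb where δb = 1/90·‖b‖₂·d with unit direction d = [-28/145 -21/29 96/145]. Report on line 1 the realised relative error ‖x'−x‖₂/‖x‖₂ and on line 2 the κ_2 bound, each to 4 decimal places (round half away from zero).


0.0471
2.6556

largest singular value 53/5, smallest 53/1195
κ_2(A) = (53/5) / (53/1195) = 239.0000
κ_2(A)·‖δb‖/‖b‖ = 2.6556
solve Ax = b  →  x = [-17.5881 -13.0732 -5.3175]
2-norm of b is 4.2426; of x, 22.5505
re-solving with b+δb shifts x by Δx of norm 1.0629
dividing the unrounded norms, ‖Δx‖/‖x‖ = 0.0471
realised/bound (from unrounded values) ≈ 0.0177


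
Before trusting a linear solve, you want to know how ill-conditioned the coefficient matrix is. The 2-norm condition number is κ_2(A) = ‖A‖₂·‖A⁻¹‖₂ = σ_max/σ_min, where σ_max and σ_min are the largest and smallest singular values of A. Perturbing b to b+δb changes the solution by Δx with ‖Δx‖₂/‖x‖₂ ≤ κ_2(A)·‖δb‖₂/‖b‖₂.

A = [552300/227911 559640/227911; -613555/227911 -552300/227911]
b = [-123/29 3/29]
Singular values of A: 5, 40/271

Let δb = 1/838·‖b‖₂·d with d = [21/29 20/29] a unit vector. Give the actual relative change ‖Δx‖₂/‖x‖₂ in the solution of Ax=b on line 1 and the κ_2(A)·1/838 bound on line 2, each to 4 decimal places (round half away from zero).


0.0017
0.0404

from the listed singular values, σ₁ = 5, σ_n = 40/271
κ_2(A) = 5 / (40/271) = 33.8750
bound on ‖Δx‖/‖x‖: κ·ε = 33.8750·1/838 = 0.0404
solve Ax = b  →  x = [13.5828 -15.1319]
2-norm of b is 4.2426; of x, 20.3339
Δx = A⁻¹·δb where δb = 1/838·4.2426·d; ‖Δx‖ = 0.0343
realised ‖Δx‖/‖x‖ = 0.0017
realised/bound (from unrounded values) ≈ 0.0417


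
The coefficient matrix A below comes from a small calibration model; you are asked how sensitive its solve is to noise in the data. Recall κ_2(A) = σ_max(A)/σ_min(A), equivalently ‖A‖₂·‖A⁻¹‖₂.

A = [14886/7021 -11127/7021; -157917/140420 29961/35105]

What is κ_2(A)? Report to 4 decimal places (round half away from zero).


M = AᵀA = [392993001/68227600 -73685133/17056900; -73685133/17056900 13816314/4264225]. tr(M)=24562161/2729104, det(M)=2025/2729104
λ_max, λ_min = (24562161/2729104 ± √603277647247521/7448008642816)/2 = 9, 225/2729104
σ_max=√9=3, σ_min=√(225/2729104)=(15/1652) → κ = 330.4000

330.4000


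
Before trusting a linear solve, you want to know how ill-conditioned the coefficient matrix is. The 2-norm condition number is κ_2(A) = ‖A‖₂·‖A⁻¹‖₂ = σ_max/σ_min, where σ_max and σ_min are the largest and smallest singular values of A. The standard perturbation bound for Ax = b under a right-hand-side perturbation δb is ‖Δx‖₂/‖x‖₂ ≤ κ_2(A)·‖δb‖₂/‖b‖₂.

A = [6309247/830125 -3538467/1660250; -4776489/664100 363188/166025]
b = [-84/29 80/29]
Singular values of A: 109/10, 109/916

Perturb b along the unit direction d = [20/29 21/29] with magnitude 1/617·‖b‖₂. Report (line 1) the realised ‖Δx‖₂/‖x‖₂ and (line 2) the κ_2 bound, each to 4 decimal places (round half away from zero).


σ_max = 109/10, σ_min = 109/916
κ_2(A) = (109/10) / (109/916) = 91.6000
perturbation bound = 91.6000·1/617 = 0.1485
solve Ax = b  →  x = [-0.3523 0.1028]
‖b‖ = 4.0000, ‖x‖ = 0.3670
δb = ε·‖b‖·d = [0.0045 0.0047]; solving A·Δx = δb gives ‖Δx‖ = 0.0545
relative error = 0.1485
so the bound is sharp here: realised error equals the bound

0.1485
0.1485


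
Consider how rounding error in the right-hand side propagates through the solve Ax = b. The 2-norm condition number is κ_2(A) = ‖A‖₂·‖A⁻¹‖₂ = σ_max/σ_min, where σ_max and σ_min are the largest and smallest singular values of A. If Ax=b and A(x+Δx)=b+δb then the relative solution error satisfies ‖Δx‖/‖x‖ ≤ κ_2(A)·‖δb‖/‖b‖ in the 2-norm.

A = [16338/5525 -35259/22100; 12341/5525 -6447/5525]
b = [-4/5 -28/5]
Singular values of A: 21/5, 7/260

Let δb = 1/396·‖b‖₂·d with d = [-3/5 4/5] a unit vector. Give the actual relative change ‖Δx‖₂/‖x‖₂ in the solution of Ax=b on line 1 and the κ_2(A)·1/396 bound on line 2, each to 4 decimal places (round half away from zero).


σ_max = 21/5, σ_min = 7/260
condition number: (21/5) ÷ (7/260) = 156.0000
worst-case relative error ≤ 156.0000 × 1/396 = 0.3939
solve Ax = b  →  x = [-70.7563 -130.6443]
‖b‖ = 5.6569, ‖x‖ = 148.5745
δb = ε·‖b‖·d = [-0.0086 0.0114]; solving A·Δx = δb gives ‖Δx‖ = 0.5306
realised ‖Δx‖/‖x‖ = 0.0036
tightness: 0.0036 against a bound of 0.3939 (unrounded ratio ≈ 0.0091)

0.0036
0.3939


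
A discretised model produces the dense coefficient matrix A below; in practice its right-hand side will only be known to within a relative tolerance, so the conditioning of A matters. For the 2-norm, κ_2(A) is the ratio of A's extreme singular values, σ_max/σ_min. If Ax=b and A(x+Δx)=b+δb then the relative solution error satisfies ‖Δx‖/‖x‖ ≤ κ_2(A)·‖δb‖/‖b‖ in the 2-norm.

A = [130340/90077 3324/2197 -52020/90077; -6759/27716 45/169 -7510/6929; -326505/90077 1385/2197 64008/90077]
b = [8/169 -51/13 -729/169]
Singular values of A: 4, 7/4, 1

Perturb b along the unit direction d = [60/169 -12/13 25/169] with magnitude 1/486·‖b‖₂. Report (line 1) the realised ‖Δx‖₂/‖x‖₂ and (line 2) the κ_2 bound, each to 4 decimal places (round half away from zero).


0.0033
0.0082

from the listed singular values, σ₁ = 4, σ_n = 1
condition number: 4 ÷ 1 = 4.0000
κ_2(A)·‖δb‖/‖b‖ = 0.0082
solve Ax = b  →  x = [1.7282 -0.4286 3.1254]
‖b‖ = 5.8310, ‖x‖ = 3.5971
re-solving with b+δb shifts x by Δx of norm 0.0120
relative error = 0.0033
realised/bound (from unrounded values) ≈ 0.4053


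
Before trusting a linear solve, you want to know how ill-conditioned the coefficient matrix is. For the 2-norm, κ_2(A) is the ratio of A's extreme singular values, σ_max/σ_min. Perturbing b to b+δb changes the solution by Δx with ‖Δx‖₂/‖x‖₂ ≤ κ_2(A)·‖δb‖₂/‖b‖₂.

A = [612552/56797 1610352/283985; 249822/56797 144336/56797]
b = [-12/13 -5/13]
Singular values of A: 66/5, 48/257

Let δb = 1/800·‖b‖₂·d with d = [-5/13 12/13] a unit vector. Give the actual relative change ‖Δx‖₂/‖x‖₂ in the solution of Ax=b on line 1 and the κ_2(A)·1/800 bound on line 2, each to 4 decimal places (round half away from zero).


0.0883
0.0883

largest singular value 66/5, smallest 48/257
κ = σ_max/σ_min = (66/5)/(48/257) = 70.6750
perturbation bound = 70.6750·1/800 = 0.0883
solve Ax = b  →  x = [-0.0668 -0.0357]
‖b‖ = 1.0000, ‖x‖ = 0.0758
with δb = [-0.0005 0.0012], A·Δx = δb → ‖Δx‖ = 0.0067
dividing the unrounded norms, ‖Δx‖/‖x‖ = 0.0883
tightness: 0.0883 against a bound of 0.0883; the bound is attained (ratio 1)


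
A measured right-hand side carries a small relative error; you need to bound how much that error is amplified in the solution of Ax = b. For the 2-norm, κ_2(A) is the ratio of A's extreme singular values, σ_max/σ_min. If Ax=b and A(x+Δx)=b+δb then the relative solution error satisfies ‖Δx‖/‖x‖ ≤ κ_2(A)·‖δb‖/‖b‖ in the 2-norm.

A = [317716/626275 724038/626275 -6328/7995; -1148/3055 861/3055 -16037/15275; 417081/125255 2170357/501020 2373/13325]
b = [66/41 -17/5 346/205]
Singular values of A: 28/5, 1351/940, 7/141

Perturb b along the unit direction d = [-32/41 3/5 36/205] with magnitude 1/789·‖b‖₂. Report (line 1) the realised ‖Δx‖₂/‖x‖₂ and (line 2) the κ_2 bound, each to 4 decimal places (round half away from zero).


0.0017
0.1430

σ_max = 28/5, σ_min = 7/141
condition number: (28/5) ÷ (7/141) = 112.8000
κ_2(A)·‖δb‖/‖b‖ = 0.1430
solve Ax = b  →  x = [45.2666 -33.5035 -21.9572]
‖b‖ = 4.1231, ‖x‖ = 60.4456
Δx = A⁻¹·δb where δb = 1/789·4.1231·d; ‖Δx‖ = 0.1053
realised ‖Δx‖/‖x‖ = 0.0017
realised/bound (from unrounded values) ≈ 0.0122


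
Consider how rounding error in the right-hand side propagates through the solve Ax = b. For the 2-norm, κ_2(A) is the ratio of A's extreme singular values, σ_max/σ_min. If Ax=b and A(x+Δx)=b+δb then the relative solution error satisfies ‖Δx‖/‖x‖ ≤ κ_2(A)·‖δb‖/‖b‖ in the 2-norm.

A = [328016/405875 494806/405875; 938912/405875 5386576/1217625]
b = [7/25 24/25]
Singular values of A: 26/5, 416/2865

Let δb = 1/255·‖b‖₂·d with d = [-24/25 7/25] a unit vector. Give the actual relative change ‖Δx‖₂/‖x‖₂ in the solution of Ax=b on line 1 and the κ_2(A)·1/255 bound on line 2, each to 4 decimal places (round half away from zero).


0.1404
0.1404

largest singular value 26/5, smallest 416/2865
κ = σ_max/σ_min = (26/5)/(416/2865) = 35.8125
bound on ‖Δx‖/‖x‖: κ·ε = 35.8125·1/255 = 0.1404
solve Ax = b  →  x = [0.0905 0.1697]
‖b‖ = 1.0000, ‖x‖ = 0.1923
δb = ε·‖b‖·d = [-0.0038 0.0011]; solving A·Δx = δb gives ‖Δx‖ = 0.0270
realised ‖Δx‖/‖x‖ = 0.1404
so the bound is sharp here: realised error equals the bound


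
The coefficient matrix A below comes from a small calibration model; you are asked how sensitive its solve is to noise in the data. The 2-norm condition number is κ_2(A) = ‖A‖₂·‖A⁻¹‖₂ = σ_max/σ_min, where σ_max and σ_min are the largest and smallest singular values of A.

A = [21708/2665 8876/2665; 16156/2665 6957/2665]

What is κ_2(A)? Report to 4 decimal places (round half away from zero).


form AᵀA = [2253088/21853 938700/21853; 938700/21853 391333/21853] with trace 203417/1681 and determinant 1936/1681
char-poly roots: 121 and 16/1681
σ_max=√121=11, σ_min=√(16/1681)=(4/41) → κ = 112.7500

112.7500


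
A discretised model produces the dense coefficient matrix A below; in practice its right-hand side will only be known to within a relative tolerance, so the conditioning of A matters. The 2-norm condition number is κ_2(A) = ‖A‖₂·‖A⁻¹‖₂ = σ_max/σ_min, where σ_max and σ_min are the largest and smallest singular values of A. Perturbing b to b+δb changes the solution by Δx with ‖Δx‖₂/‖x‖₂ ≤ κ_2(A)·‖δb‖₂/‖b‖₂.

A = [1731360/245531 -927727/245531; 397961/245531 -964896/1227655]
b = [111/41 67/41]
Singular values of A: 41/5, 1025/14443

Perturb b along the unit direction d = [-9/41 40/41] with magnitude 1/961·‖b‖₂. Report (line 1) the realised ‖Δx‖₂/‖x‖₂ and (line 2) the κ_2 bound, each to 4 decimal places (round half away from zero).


σ_max = 41/5, σ_min = 1025/14443
condition number: (41/5) ÷ (1025/14443) = 115.5440
κ_2(A)·‖δb‖/‖b‖ = 0.1202
solve Ax = b  →  x = [6.9537 12.2608]
‖b‖₂ = 3.1623 and ‖x‖₂ = 14.0955
Δx = A⁻¹·δb where δb = 1/961·3.1623·d; ‖Δx‖ = 0.0464
dividing the unrounded norms, ‖Δx‖/‖x‖ = 0.0033
so the bound overstates the realised error by a factor of ≈ 36.5505 (computed from the unrounded values)

0.0033
0.1202


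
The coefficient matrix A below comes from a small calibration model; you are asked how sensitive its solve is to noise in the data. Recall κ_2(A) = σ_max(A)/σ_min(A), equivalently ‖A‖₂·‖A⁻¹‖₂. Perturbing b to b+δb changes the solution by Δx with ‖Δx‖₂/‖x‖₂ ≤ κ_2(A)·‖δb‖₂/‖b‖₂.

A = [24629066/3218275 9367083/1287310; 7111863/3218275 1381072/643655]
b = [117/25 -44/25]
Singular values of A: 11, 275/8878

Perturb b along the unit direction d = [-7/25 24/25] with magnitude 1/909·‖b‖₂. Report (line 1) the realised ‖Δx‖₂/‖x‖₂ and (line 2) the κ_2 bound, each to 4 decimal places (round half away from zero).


largest singular value 11, smallest 275/8878
condition number: 11 ÷ (275/8878) = 355.1200
perturbation bound = 355.1200·1/909 = 0.3907
solve Ax = b  →  x = [67.0571 -69.8826]
2-norm of b is 5.0000; of x, 96.8516
Δx = A⁻¹·δb where δb = 1/909·5.0000·d; ‖Δx‖ = 0.1776
relative error = 0.0018
so the bound overstates the realised error by a factor of ≈ 213.0735 (computed from the unrounded values)

0.0018
0.3907


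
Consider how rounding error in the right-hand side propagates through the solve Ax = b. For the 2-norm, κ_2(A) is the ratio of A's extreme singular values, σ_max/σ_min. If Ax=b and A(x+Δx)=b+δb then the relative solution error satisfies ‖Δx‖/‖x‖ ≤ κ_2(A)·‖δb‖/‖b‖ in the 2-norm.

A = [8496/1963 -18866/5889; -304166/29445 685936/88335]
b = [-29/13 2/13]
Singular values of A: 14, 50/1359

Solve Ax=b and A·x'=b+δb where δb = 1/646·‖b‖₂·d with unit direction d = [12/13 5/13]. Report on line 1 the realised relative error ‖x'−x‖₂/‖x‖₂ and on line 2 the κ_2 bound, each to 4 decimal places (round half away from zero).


from the listed singular values, σ₁ = 14, σ_n = 50/1359
κ_2(A) = 14 / (50/1359) = 380.5200
perturbation bound = 380.5200·1/646 = 0.5890
solve Ax = b  →  x = [-32.6731 -43.4451]
2-norm of b is 2.2361; of x, 54.3600
δb = ε·‖b‖·d = [0.0032 0.0013]; solving A·Δx = δb gives ‖Δx‖ = 0.0941
dividing the unrounded norms, ‖Δx‖/‖x‖ = 0.0017
so the bound overstates the realised error by a factor of ≈ 340.3477 (computed from the unrounded values)

0.0017
0.5890


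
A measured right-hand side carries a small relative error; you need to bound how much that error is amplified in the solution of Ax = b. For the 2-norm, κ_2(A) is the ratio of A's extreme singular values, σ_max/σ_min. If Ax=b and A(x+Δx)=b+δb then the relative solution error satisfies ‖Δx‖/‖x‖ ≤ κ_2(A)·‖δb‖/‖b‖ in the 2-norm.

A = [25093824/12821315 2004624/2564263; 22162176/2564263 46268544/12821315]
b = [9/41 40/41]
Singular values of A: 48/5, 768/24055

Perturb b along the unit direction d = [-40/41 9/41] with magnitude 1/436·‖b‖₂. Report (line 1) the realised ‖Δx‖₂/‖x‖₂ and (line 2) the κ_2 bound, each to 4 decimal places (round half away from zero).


largest singular value 48/5, smallest 768/24055
condition number: (48/5) ÷ (768/24055) = 300.6875
worst-case relative error ≤ 300.6875 × 1/436 = 0.6897
solve Ax = b  →  x = [0.0962 0.0401]
‖b‖₂ = 1.0000 and ‖x‖₂ = 0.1042
with δb = [-0.0022 0.0005], A·Δx = δb → ‖Δx‖ = 0.0718
dividing the unrounded norms, ‖Δx‖/‖x‖ = 0.6897
realised/bound = 1 exactly: the bound is attained for this b and d

0.6897
0.6897
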